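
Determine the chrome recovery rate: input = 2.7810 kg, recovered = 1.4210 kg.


Formula: Recovery = recovered / input * 100
Substituting: Recovery = 1.4210 / 2.7810 * 100
Result: 51.0967 %


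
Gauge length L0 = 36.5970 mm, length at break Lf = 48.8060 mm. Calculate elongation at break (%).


Formula: Elongation = (Lf - L0) / L0 * 100
Substituting: Elongation = (48.8060 - 36.5970) / 36.5970 * 100
Result: 33.3607 %


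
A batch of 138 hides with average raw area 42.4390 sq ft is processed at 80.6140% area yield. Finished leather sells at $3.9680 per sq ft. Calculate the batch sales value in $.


Raw_total = N * avg_area = 138 * 42.4390 = 5856.5820 sq ft
Finished = Raw_total * yield / 100 = 5856.5820 * 80.6140 / 100 = 4721.2250 sq ft
Value = Finished * price = 4721.2250 * 3.9680 = 18733.8209 $


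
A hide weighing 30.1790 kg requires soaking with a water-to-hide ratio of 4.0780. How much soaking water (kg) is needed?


Formula: Water = hide_weight * ratio
Substituting: Water = 30.1790 * 4.0780
Result: 123.0700 kg


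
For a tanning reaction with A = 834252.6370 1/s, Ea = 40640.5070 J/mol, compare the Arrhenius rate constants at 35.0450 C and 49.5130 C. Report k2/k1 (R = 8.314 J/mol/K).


T1 = 35.0450 + 273.15 = 308.1950 K; T2 = 49.5130 + 273.15 = 322.6630 K
k1 = A * exp(-Ea/(R*T1)) = 834252.6370 * exp(-40640.5070/(8.314*308.1950)) = 0.1079 1/s
k2 = A * exp(-Ea/(R*T2)) = 834252.6370 * exp(-40640.5070/(8.314*322.6630)) = 0.2197 1/s
k2/k1 = 0.2197 / 0.1079 = 2.0364


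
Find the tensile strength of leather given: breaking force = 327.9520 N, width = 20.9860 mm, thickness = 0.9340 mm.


Formula: TS = force / (width * thickness)
Substituting: TS = 327.9520 / (20.9860 * 0.9340)
Result: 16.7315 N/mm^2


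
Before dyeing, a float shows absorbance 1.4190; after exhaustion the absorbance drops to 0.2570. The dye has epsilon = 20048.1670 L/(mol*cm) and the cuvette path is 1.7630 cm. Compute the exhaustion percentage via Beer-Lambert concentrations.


c_initial = A_i / (epsilon * l) = 1.4190 / (20048.1670 * 1.7630) = 4.0147e-05 mol/L
c_final = A_f / (epsilon * l) = 0.2570 / (20048.1670 * 1.7630) = 7.2712e-06 mol/L
Exhaustion = (c_initial - c_final) / c_initial * 100 = (4.0147e-05 - 7.2712e-06) / 4.0147e-05 * 100 = 81.8887 %


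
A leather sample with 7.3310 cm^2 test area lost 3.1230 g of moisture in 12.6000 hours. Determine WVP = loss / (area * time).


Formula: WVP = loss / (area * time)
Substituting: WVP = 3.1230 / (7.3310 * 12.6000)
Result: 0.0338095 g/(cm^2*hr)


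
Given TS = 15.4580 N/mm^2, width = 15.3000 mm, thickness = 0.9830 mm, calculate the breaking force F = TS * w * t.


Formula: F = TS * w * t
Substituting: F = 15.4580 * 15.3000 * 0.9830
Result: 232.4868 N


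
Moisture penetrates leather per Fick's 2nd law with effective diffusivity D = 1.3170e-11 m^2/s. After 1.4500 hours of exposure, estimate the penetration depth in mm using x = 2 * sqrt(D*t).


t = 1.4500 hr * 3600 = 5220.0000 s
D * t = 1.3170e-11 * 5220.0000 = 6.8747e-08
x = 2 * sqrt(D*t) = 2 * sqrt(6.8747e-08) = 5.2439e-04 m = 0.5244 mm


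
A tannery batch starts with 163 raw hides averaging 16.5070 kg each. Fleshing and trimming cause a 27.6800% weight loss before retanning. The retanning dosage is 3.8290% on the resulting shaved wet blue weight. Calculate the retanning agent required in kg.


Total_raw = N * avg_wt = 163 * 16.5070 = 2690.6410 kg
Substrate = Total_raw * (1 - loss/100) = 2690.6410 * (1 - 27.6800/100) = 1945.8716 kg
Retan = Substrate * pct / 100 = 1945.8716 * 3.8290 / 100 = 74.5074 kg


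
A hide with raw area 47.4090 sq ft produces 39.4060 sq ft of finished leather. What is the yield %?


Formula: Yield = finished / raw * 100
Substituting: Yield = 39.4060 / 47.4090 * 100
Result: 83.1192 %


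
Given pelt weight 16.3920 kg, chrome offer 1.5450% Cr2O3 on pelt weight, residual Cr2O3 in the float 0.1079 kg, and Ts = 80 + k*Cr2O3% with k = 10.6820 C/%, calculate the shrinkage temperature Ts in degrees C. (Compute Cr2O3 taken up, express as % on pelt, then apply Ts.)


Offered = pelt * offer_pct / 100 = 16.3920 * 1.5450 / 100 = 0.2533 kg
Uptake = offered - residual = 0.2533 - 0.1079 = 0.1454 kg
Cr2O3% on pelt = uptake / pelt * 100 = 0.1454 / 16.3920 * 100 = 0.8868 %
Ts = 80 + k * Cr2O3% = 80 + 10.6820 * 0.8868 = 89.4723 C


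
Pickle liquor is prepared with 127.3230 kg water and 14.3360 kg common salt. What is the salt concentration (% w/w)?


Formula: Conc = salt / (water + salt) * 100
Substituting: Conc = 14.3360 / (127.3230 + 14.3360) * 100
Result: 10.1201 %


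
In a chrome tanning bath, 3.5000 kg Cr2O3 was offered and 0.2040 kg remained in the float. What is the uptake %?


Formula: Uptake = (offered - residual) / offered * 100
Substituting: Uptake = (3.5000 - 0.2040) / 3.5000 * 100
Result: 94.1714 %


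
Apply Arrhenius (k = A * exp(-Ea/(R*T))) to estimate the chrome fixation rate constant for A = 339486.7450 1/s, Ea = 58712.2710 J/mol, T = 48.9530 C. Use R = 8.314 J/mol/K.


T_K = T_C + 273.15 = 48.9530 + 273.15 = 322.1030 K
exponent = -Ea / (R * T_K) = -58712.2710 / (8.314 * 322.1030) = -21.9242
k = A * exp(exponent) = 339486.7450 * exp(-21.9242) = 1.0215e-04 1/s


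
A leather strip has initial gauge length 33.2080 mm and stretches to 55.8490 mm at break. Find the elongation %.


Formula: Elongation = (Lf - L0) / L0 * 100
Substituting: Elongation = (55.8490 - 33.2080) / 33.2080 * 100
Result: 68.1794 %


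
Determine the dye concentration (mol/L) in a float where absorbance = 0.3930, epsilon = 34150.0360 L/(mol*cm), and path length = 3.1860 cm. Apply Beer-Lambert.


Formula: c = A / (epsilon * l)
Substituting: c = 0.3930 / (34150.0360 * 3.1860)
Result: 3.6121e-06 mol/L


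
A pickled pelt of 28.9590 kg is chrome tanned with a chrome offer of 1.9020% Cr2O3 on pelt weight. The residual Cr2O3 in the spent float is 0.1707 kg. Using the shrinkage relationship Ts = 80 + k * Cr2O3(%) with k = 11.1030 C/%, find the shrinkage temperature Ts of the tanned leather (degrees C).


Offered = pelt * offer_pct / 100 = 28.9590 * 1.9020 / 100 = 0.5508 kg
Uptake = offered - residual = 0.5508 - 0.1707 = 0.3801 kg
Cr2O3% on pelt = uptake / pelt * 100 = 0.3801 / 28.9590 * 100 = 1.3125 %
Ts = 80 + k * Cr2O3% = 80 + 11.1030 * 1.3125 = 94.5732 C


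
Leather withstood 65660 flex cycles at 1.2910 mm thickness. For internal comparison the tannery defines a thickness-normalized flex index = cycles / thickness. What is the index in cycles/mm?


Formula: Index = cycles / thickness
Substituting: Index = 65660 / 1.2910
Result: 50859.7986 cycles/mm


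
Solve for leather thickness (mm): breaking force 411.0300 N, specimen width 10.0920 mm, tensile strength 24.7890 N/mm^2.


Formula: t = F / (TS * w)
Substituting: t = 411.0300 / (24.7890 * 10.0920)
Result: 1.6430 mm


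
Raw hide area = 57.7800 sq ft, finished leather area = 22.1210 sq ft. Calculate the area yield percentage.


Formula: Yield = finished / raw * 100
Substituting: Yield = 22.1210 / 57.7800 * 100
Result: 38.2849 %


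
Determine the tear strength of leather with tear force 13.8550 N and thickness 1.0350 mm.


Formula: Tear strength = force / thickness
Substituting: Tear strength = 13.8550 / 1.0350
Result: 13.3865 N/mm


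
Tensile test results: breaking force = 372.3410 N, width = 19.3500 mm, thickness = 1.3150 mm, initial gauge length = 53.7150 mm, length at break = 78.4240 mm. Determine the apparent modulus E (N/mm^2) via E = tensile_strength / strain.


TS = F / (w * t) = 372.3410 / (19.3500 * 1.3150) = 14.6330 N/mm^2
strain = (Lf - L0) / L0 = (78.4240 - 53.7150) / 53.7150 = 0.4600
E = TS / strain = 14.6330 / 0.4600 = 31.8108 N/mm^2


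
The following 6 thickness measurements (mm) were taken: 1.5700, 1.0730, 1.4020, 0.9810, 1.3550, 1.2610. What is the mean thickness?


Formula: Average = sum / n
Substituting: Average = 7.6420 / 6
Result: 1.2737 mm


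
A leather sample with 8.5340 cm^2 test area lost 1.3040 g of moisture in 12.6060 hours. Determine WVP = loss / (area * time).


Formula: WVP = loss / (area * time)
Substituting: WVP = 1.3040 / (8.5340 * 12.6060)
Result: 0.0121213 g/(cm^2*hr)


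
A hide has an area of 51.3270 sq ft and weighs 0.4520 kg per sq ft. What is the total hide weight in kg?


Formula: Weight = area * weight_per_sqft
Substituting: Weight = 51.3270 * 0.4520
Result: 23.1998 kg


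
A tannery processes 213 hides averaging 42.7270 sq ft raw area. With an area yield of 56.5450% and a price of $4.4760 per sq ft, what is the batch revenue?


Raw_total = N * avg_area = 213 * 42.7270 = 9100.8510 sq ft
Finished = Raw_total * yield / 100 = 9100.8510 * 56.5450 / 100 = 5146.0762 sq ft
Value = Finished * price = 5146.0762 * 4.4760 = 23033.8371 $


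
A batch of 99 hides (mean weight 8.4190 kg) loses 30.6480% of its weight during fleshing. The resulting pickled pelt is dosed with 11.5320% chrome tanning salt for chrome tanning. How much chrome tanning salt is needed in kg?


Total_raw = N * avg_wt = 99 * 8.4190 = 833.4810 kg
Substrate = Total_raw * (1 - loss/100) = 833.4810 * (1 - 30.6480/100) = 578.0357 kg
Chrome = Substrate * pct / 100 = 578.0357 * 11.5320 / 100 = 66.6591 kg


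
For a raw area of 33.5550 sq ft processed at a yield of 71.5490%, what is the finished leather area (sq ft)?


Formula: finished = raw * yield / 100
Substituting: finished = 33.5550 * 71.5490 / 100
Result: 24.0083 sq ft


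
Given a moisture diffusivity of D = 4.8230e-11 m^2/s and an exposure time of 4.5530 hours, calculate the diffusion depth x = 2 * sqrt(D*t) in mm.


t = 4.5530 hr * 3600 = 16390.8000 s
D * t = 4.8230e-11 * 16390.8000 = 7.9053e-07
x = 2 * sqrt(D*t) = 2 * sqrt(7.9053e-07) = 0.00177823 m = 1.7782 mm


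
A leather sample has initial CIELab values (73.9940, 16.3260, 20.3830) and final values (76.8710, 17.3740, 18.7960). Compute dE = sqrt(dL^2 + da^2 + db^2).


dL = 2.8770, da = 1.0480, db = -1.5870
dE = sqrt(2.8770^2 + 1.0480^2 + (-1.5870)^2) = 3.4488


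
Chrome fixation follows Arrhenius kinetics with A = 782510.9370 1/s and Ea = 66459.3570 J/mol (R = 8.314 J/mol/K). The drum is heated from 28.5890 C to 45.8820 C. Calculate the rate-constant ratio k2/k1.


T1 = 28.5890 + 273.15 = 301.7390 K; T2 = 45.8820 + 273.15 = 319.0320 K
k1 = A * exp(-Ea/(R*T1)) = 782510.9370 * exp(-66459.3570/(8.314*301.7390)) = 2.4443e-06 1/s
k2 = A * exp(-Ea/(R*T2)) = 782510.9370 * exp(-66459.3570/(8.314*319.0320)) = 1.0276e-05 1/s
k2/k1 = 1.0276e-05 / 2.4443e-06 = 4.2038


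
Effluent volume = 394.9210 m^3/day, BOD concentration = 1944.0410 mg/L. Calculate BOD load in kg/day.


Formula: BOD_load = volume * conc / 1000
Substituting: BOD_load = 394.9210 * 1944.0410 / 1000
Result: 767.7426 kg/day


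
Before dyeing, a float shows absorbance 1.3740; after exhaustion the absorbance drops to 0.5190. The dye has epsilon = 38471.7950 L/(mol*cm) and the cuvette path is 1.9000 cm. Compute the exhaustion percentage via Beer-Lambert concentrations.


c_initial = A_i / (epsilon * l) = 1.3740 / (38471.7950 * 1.9000) = 1.8797e-05 mol/L
c_final = A_f / (epsilon * l) = 0.5190 / (38471.7950 * 1.9000) = 7.1002e-06 mol/L
Exhaustion = (c_initial - c_final) / c_initial * 100 = (1.8797e-05 - 7.1002e-06) / 1.8797e-05 * 100 = 62.2271 %


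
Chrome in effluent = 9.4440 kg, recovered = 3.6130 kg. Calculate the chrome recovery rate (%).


Formula: Recovery = recovered / input * 100
Substituting: Recovery = 3.6130 / 9.4440 * 100
Result: 38.2571 %


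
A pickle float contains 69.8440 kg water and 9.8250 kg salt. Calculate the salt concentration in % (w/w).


Formula: Conc = salt / (water + salt) * 100
Substituting: Conc = 9.8250 / (69.8440 + 9.8250) * 100
Result: 12.3323 %


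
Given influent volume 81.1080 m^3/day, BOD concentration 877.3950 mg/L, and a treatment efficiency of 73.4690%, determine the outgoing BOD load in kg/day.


Load_in = volume * conc / 1000 = 81.1080 * 877.3950 / 1000 = 71.1638 kg/day
Removed = Load_in * eff / 100 = 71.1638 * 73.4690 / 100 = 52.2833 kg/day
Load_out = Load_in - Removed = 71.1638 - 52.2833 = 18.8805 kg/day


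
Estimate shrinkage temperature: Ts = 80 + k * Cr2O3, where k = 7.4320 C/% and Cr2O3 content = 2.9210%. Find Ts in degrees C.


Formula: Ts = 80 + k * Cr2O3
Substituting: Ts = 80 + 7.4320 * 2.9210
Result: 101.7089 C


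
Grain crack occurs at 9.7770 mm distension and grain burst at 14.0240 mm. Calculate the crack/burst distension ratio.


Formula: Ratio = crack / burst
Substituting: Ratio = 9.7770 / 14.0240
Result: 0.6972


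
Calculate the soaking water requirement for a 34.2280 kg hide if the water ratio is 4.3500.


Formula: Water = hide_weight * ratio
Substituting: Water = 34.2280 * 4.3500
Result: 148.8918 kg


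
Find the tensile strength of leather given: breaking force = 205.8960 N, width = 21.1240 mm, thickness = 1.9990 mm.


Formula: TS = force / (width * thickness)
Substituting: TS = 205.8960 / (21.1240 * 1.9990)
Result: 4.8759 N/mm^2


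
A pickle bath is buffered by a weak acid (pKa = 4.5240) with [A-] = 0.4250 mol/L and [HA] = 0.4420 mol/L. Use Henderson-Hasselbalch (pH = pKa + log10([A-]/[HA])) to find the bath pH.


ratio = [A-] / [HA] = 0.4250 / 0.4420 = 0.9615
log10(ratio) = -0.0170333
pH = pKa + log10(ratio) = 4.5240 - 0.0170333 = 4.5070


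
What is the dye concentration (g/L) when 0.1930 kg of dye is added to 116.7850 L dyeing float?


Formula: Conc = dye_mass(kg) / volume(L) * 1000
Substituting: Conc = 0.1930 / 116.7850 * 1000
Result: 1.6526 g/L


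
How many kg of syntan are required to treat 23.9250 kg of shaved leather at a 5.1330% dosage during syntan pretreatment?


Formula: Syntan = substrate * pct / 100
Substituting: Syntan = 23.9250 * 5.1330 / 100
Result: 1.2281 kg


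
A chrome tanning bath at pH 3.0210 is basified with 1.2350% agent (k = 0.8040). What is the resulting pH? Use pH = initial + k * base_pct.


Formula: pH_final = pH_initial + k * base_pct
Substituting: pH_final = 3.0210 + 0.8040 * 1.2350
Result: 4.0139


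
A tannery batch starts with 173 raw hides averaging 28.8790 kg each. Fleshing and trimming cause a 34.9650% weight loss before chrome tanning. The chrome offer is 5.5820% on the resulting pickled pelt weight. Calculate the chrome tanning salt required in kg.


Total_raw = N * avg_wt = 173 * 28.8790 = 4996.0670 kg
Substrate = Total_raw * (1 - loss/100) = 4996.0670 * (1 - 34.9650/100) = 3249.1922 kg
Chrome = Substrate * pct / 100 = 3249.1922 * 5.5820 / 100 = 181.3699 kg


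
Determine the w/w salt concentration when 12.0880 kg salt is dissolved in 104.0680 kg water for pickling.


Formula: Conc = salt / (water + salt) * 100
Substituting: Conc = 12.0880 / (104.0680 + 12.0880) * 100
Result: 10.4067 %


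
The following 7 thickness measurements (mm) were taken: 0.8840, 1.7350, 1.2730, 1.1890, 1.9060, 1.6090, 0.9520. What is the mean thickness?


Formula: Average = sum / n
Substituting: Average = 9.5480 / 7
Result: 1.3640 mm


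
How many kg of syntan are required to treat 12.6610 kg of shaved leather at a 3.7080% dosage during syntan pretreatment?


Formula: Syntan = substrate * pct / 100
Substituting: Syntan = 12.6610 * 3.7080 / 100
Result: 0.4695 kg


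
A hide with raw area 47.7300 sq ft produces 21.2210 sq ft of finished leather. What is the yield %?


Formula: Yield = finished / raw * 100
Substituting: Yield = 21.2210 / 47.7300 * 100
Result: 44.4605 %


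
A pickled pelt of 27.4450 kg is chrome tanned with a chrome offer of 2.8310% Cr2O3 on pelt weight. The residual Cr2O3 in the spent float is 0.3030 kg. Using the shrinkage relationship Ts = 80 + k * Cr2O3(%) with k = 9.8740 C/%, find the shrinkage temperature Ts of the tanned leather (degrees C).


Offered = pelt * offer_pct / 100 = 27.4450 * 2.8310 / 100 = 0.7770 kg
Uptake = offered - residual = 0.7770 - 0.3030 = 0.4740 kg
Cr2O3% on pelt = uptake / pelt * 100 = 0.4740 / 27.4450 * 100 = 1.7270 %
Ts = 80 + k * Cr2O3% = 80 + 9.8740 * 1.7270 = 97.0521 C


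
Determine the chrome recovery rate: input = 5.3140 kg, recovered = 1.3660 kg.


Formula: Recovery = recovered / input * 100
Substituting: Recovery = 1.3660 / 5.3140 * 100
Result: 25.7057 %


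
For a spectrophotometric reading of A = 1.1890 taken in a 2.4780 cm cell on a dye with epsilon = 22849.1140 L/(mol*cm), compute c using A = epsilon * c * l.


Formula: c = A / (epsilon * l)
Substituting: c = 1.1890 / (22849.1140 * 2.4780)
Result: 2.1000e-05 mol/L


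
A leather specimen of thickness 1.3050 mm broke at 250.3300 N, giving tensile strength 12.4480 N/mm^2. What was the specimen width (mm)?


Formula: w = F / (TS * t)
Substituting: w = 250.3300 / (12.4480 * 1.3050)
Result: 15.4100 mm


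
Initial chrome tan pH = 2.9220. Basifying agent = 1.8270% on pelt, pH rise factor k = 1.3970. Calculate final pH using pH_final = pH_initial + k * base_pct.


Formula: pH_final = pH_initial + k * base_pct
Substituting: pH_final = 2.9220 + 1.3970 * 1.8270
Result: 5.4743


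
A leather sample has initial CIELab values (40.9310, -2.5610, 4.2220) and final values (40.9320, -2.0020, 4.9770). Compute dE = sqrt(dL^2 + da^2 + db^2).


dL = 0.001, da = 0.5590, db = 0.7550
dE = sqrt(0.001^2 + 0.5590^2 + 0.7550^2) = 0.9394


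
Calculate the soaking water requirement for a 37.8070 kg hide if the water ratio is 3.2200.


Formula: Water = hide_weight * ratio
Substituting: Water = 37.8070 * 3.2200
Result: 121.7385 kg


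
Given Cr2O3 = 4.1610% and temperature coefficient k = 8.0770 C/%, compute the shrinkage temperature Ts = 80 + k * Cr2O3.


Formula: Ts = 80 + k * Cr2O3
Substituting: Ts = 80 + 8.0770 * 4.1610
Result: 113.6084 C


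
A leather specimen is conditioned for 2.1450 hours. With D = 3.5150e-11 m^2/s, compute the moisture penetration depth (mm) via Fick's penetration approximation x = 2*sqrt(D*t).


t = 2.1450 hr * 3600 = 7722.0000 s
D * t = 3.5150e-11 * 7722.0000 = 2.7143e-07
x = 2 * sqrt(D*t) = 2 * sqrt(2.7143e-07) = 0.00104198 m = 1.0420 mm


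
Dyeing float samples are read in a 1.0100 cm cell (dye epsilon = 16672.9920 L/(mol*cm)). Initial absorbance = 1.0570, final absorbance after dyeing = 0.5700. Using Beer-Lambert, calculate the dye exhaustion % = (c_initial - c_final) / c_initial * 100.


c_initial = A_i / (epsilon * l) = 1.0570 / (16672.9920 * 1.0100) = 6.2768e-05 mol/L
c_final = A_f / (epsilon * l) = 0.5700 / (16672.9920 * 1.0100) = 3.3849e-05 mol/L
Exhaustion = (c_initial - c_final) / c_initial * 100 = (6.2768e-05 - 3.3849e-05) / 6.2768e-05 * 100 = 46.0738 %


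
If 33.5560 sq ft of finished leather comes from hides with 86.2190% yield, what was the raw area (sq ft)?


Formula: raw = finished * 100 / yield
Substituting: raw = 33.5560 * 100 / 86.2190
Result: 38.9195 sq ft


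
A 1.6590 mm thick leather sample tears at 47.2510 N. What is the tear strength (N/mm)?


Formula: Tear strength = force / thickness
Substituting: Tear strength = 47.2510 / 1.6590
Result: 28.4816 N/mm


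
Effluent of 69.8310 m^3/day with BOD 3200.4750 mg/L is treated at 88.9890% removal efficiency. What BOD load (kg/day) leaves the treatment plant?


Load_in = volume * conc / 1000 = 69.8310 * 3200.4750 / 1000 = 223.4924 kg/day
Removed = Load_in * eff / 100 = 223.4924 * 88.9890 / 100 = 198.8836 kg/day
Load_out = Load_in - Removed = 223.4924 - 198.8836 = 24.6087 kg/day


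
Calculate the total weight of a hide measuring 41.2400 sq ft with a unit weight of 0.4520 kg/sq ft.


Formula: Weight = area * weight_per_sqft
Substituting: Weight = 41.2400 * 0.4520
Result: 18.6405 kg


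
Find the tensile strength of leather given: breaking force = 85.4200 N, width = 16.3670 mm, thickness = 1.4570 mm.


Formula: TS = force / (width * thickness)
Substituting: TS = 85.4200 / (16.3670 * 1.4570)
Result: 3.5820 N/mm^2


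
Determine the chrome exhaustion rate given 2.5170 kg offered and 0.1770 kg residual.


Formula: Uptake = (offered - residual) / offered * 100
Substituting: Uptake = (2.5170 - 0.1770) / 2.5170 * 100
Result: 92.9678 %


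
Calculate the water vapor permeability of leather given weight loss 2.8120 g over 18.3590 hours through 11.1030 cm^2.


Formula: WVP = loss / (area * time)
Substituting: WVP = 2.8120 / (11.1030 * 18.3590)
Result: 0.0137951 g/(cm^2*hr)


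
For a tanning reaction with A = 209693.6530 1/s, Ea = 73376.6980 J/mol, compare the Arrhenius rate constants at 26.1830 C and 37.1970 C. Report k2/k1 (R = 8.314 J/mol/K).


T1 = 26.1830 + 273.15 = 299.3330 K; T2 = 37.1970 + 273.15 = 310.3470 K
k1 = A * exp(-Ea/(R*T1)) = 209693.6530 * exp(-73376.6980/(8.314*299.3330)) = 3.2858e-08 1/s
k2 = A * exp(-Ea/(R*T2)) = 209693.6530 * exp(-73376.6980/(8.314*310.3470)) = 9.3557e-08 1/s
k2/k1 = 9.3557e-08 / 3.2858e-08 = 2.8473


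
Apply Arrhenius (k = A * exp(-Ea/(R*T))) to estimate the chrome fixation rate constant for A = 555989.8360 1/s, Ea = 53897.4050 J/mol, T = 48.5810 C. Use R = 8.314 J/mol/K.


T_K = T_C + 273.15 = 48.5810 + 273.15 = 321.7310 K
exponent = -Ea / (R * T_K) = -53897.4050 / (8.314 * 321.7310) = -20.1495
k = A * exp(exponent) = 555989.8360 * exp(-20.1495) = 9.8682e-04 1/s


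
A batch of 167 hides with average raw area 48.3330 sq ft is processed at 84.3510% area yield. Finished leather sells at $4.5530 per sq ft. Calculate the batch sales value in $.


Raw_total = N * avg_area = 167 * 48.3330 = 8071.6110 sq ft
Finished = Raw_total * yield / 100 = 8071.6110 * 84.3510 / 100 = 6808.4846 sq ft
Value = Finished * price = 6808.4846 * 4.5530 = 30999.0304 $


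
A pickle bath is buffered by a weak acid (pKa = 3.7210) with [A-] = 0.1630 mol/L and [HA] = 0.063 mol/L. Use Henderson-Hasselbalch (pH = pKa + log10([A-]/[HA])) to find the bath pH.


ratio = [A-] / [HA] = 0.1630 / 0.063 = 2.5873
log10(ratio) = 0.4128
pH = pKa + log10(ratio) = 3.7210 + 0.4128 = 4.1338


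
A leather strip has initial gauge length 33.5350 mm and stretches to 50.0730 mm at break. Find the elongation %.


Formula: Elongation = (Lf - L0) / L0 * 100
Substituting: Elongation = (50.0730 - 33.5350) / 33.5350 * 100
Result: 49.3156 %


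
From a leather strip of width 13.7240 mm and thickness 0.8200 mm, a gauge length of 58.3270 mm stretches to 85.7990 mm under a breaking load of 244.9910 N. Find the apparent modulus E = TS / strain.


TS = F / (w * t) = 244.9910 / (13.7240 * 0.8200) = 21.7699 N/mm^2
strain = (Lf - L0) / L0 = (85.7990 - 58.3270) / 58.3270 = 0.4710
E = TS / strain = 21.7699 / 0.4710 = 46.2205 N/mm^2


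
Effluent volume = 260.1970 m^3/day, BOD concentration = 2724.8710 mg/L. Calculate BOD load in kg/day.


Formula: BOD_load = volume * conc / 1000
Substituting: BOD_load = 260.1970 * 2724.8710 / 1000
Result: 709.0033 kg/day


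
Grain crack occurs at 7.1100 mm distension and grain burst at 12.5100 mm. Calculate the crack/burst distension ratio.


Formula: Ratio = crack / burst
Substituting: Ratio = 7.1100 / 12.5100
Result: 0.5683


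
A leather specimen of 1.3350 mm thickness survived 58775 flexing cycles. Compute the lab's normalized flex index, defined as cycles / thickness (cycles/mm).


Formula: Index = cycles / thickness
Substituting: Index = 58775 / 1.3350
Result: 44026.2172 cycles/mm


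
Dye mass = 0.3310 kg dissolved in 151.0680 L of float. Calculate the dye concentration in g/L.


Formula: Conc = dye_mass(kg) / volume(L) * 1000
Substituting: Conc = 0.3310 / 151.0680 * 1000
Result: 2.1911 g/L


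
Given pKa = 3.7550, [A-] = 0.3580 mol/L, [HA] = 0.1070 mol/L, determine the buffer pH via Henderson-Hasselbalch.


ratio = [A-] / [HA] = 0.3580 / 0.1070 = 3.3458
log10(ratio) = 0.5245
pH = pKa + log10(ratio) = 3.7550 + 0.5245 = 4.2795


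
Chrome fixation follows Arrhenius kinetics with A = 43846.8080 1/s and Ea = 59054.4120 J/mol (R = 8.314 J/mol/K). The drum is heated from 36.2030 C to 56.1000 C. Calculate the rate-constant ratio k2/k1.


T1 = 36.2030 + 273.15 = 309.3530 K; T2 = 56.1000 + 273.15 = 329.2500 K
k1 = A * exp(-Ea/(R*T1)) = 43846.8080 * exp(-59054.4120/(8.314*309.3530)) = 4.6791e-06 1/s
k2 = A * exp(-Ea/(R*T2)) = 43846.8080 * exp(-59054.4120/(8.314*329.2500)) = 1.8740e-05 1/s
k2/k1 = 1.8740e-05 / 4.6791e-06 = 4.0050


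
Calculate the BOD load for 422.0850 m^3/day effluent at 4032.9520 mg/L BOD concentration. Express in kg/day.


Formula: BOD_load = volume * conc / 1000
Substituting: BOD_load = 422.0850 * 4032.9520 / 1000
Result: 1702.2485 kg/day


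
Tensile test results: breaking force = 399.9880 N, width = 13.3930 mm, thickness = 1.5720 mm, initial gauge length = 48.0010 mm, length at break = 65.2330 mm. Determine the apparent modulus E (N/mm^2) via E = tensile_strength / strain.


TS = F / (w * t) = 399.9880 / (13.3930 * 1.5720) = 18.9984 N/mm^2
strain = (Lf - L0) / L0 = (65.2330 - 48.0010) / 48.0010 = 0.3590
E = TS / strain = 18.9984 / 0.3590 = 52.9214 N/mm^2


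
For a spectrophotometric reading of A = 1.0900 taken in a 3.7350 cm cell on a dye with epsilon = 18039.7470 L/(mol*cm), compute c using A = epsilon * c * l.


Formula: c = A / (epsilon * l)
Substituting: c = 1.0900 / (18039.7470 * 3.7350)
Result: 1.6177e-05 mol/L


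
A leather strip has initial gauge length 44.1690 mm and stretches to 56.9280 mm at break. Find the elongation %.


Formula: Elongation = (Lf - L0) / L0 * 100
Substituting: Elongation = (56.9280 - 44.1690) / 44.1690 * 100
Result: 28.8868 %


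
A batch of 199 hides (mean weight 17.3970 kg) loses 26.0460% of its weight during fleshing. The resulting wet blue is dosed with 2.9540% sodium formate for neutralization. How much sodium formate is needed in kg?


Total_raw = N * avg_wt = 199 * 17.3970 = 3462.0030 kg
Substrate = Total_raw * (1 - loss/100) = 3462.0030 * (1 - 26.0460/100) = 2560.2897 kg
Neutralizer = Substrate * pct / 100 = 2560.2897 * 2.9540 / 100 = 75.6310 kg


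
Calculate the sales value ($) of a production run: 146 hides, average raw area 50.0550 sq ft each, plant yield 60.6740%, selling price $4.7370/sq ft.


Raw_total = N * avg_area = 146 * 50.0550 = 7308.0300 sq ft
Finished = Raw_total * yield / 100 = 7308.0300 * 60.6740 / 100 = 4434.0741 sq ft
Value = Finished * price = 4434.0741 * 4.7370 = 21004.2091 $


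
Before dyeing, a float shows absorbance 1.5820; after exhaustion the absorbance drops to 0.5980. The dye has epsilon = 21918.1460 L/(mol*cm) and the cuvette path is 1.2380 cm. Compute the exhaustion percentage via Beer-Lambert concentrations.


c_initial = A_i / (epsilon * l) = 1.5820 / (21918.1460 * 1.2380) = 5.8302e-05 mol/L
c_final = A_f / (epsilon * l) = 0.5980 / (21918.1460 * 1.2380) = 2.2038e-05 mol/L
Exhaustion = (c_initial - c_final) / c_initial * 100 = (5.8302e-05 - 2.2038e-05) / 5.8302e-05 * 100 = 62.1997 %


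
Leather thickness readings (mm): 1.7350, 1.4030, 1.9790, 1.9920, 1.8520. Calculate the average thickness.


Formula: Average = sum / n
Substituting: Average = 8.9610 / 5
Result: 1.7922 mm


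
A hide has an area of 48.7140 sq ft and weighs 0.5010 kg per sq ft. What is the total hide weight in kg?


Formula: Weight = area * weight_per_sqft
Substituting: Weight = 48.7140 * 0.5010
Result: 24.4057 kg


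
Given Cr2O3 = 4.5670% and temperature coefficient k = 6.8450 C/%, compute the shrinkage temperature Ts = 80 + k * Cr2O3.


Formula: Ts = 80 + k * Cr2O3
Substituting: Ts = 80 + 6.8450 * 4.5670
Result: 111.2611 C


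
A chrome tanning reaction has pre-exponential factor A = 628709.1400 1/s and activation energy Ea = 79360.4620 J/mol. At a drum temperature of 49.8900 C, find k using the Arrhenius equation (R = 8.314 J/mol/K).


T_K = T_C + 273.15 = 49.8900 + 273.15 = 323.0400 K
exponent = -Ea / (R * T_K) = -79360.4620 / (8.314 * 323.0400) = -29.5487
k = A * exp(exponent) = 628709.1400 * exp(-29.5487) = 9.2391e-08 1/s


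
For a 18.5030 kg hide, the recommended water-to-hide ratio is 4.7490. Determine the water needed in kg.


Formula: Water = hide_weight * ratio
Substituting: Water = 18.5030 * 4.7490
Result: 87.8707 kg


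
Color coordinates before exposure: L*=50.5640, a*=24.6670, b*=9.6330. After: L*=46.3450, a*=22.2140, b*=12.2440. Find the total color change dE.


dL = -4.2190, da = -2.4530, db = 2.6110
dE = sqrt((-4.2190)^2 + (-2.4530)^2 + 2.6110^2) = 5.5348


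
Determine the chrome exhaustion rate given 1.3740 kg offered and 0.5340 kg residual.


Formula: Uptake = (offered - residual) / offered * 100
Substituting: Uptake = (1.3740 - 0.5340) / 1.3740 * 100
Result: 61.1354 %


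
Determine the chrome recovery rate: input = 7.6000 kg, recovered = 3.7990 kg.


Formula: Recovery = recovered / input * 100
Substituting: Recovery = 3.7990 / 7.6000 * 100
Result: 49.9868 %


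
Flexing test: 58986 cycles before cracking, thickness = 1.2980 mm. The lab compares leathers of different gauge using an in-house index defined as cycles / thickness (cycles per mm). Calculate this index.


Formula: Index = cycles / thickness
Substituting: Index = 58986 / 1.2980
Result: 45443.7596 cycles/mm


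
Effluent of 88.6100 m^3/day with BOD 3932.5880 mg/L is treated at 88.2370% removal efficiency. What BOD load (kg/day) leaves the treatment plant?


Load_in = volume * conc / 1000 = 88.6100 * 3932.5880 / 1000 = 348.4666 kg/day
Removed = Load_in * eff / 100 = 348.4666 * 88.2370 / 100 = 307.4765 kg/day
Load_out = Load_in - Removed = 348.4666 - 307.4765 = 40.9901 kg/day


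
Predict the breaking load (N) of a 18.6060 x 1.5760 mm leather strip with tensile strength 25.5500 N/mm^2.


Formula: F = TS * w * t
Substituting: F = 25.5500 * 18.6060 * 1.5760
Result: 749.2041 N


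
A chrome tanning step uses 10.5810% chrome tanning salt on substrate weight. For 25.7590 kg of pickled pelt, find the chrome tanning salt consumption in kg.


Formula: Chrome = substrate * pct / 100
Substituting: Chrome = 25.7590 * 10.5810 / 100
Result: 2.7256 kg


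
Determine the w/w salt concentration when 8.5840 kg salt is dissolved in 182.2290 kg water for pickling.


Formula: Conc = salt / (water + salt) * 100
Substituting: Conc = 8.5840 / (182.2290 + 8.5840) * 100
Result: 4.4986 %


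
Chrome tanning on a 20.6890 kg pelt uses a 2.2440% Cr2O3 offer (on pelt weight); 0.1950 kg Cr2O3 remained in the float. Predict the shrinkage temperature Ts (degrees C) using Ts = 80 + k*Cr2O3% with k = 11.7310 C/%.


Offered = pelt * offer_pct / 100 = 20.6890 * 2.2440 / 100 = 0.4643 kg
Uptake = offered - residual = 0.4643 - 0.1950 = 0.2693 kg
Cr2O3% on pelt = uptake / pelt * 100 = 0.2693 / 20.6890 * 100 = 1.3015 %
Ts = 80 + k * Cr2O3% = 80 + 11.7310 * 1.3015 = 95.2675 C


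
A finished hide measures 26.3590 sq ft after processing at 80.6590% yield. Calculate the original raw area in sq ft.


Formula: raw = finished * 100 / yield
Substituting: raw = 26.3590 * 100 / 80.6590
Result: 32.6796 sq ft


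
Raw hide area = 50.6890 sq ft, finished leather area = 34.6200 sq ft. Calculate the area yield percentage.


Formula: Yield = finished / raw * 100
Substituting: Yield = 34.6200 / 50.6890 * 100
Result: 68.2988 %


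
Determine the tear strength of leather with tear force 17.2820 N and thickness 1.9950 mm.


Formula: Tear strength = force / thickness
Substituting: Tear strength = 17.2820 / 1.9950
Result: 8.6627 N/mm


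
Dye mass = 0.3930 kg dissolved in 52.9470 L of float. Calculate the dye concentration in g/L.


Formula: Conc = dye_mass(kg) / volume(L) * 1000
Substituting: Conc = 0.3930 / 52.9470 * 1000
Result: 7.4225 g/L


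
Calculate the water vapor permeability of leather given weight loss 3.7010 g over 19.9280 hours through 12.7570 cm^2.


Formula: WVP = loss / (area * time)
Substituting: WVP = 3.7010 / (12.7570 * 19.9280)
Result: 0.0145582 g/(cm^2*hr)


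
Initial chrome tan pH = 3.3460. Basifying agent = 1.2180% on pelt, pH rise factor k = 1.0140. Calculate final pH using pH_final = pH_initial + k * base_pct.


Formula: pH_final = pH_initial + k * base_pct
Substituting: pH_final = 3.3460 + 1.0140 * 1.2180
Result: 4.5811


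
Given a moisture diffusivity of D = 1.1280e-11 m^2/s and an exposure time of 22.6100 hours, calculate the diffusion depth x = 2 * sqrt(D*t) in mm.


t = 22.6100 hr * 3600 = 81396.0000 s
D * t = 1.1280e-11 * 81396.0000 = 9.1815e-07
x = 2 * sqrt(D*t) = 2 * sqrt(9.1815e-07) = 0.0019164 m = 1.9164 mm


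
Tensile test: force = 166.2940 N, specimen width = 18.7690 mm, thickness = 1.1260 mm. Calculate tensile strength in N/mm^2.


Formula: TS = force / (width * thickness)
Substituting: TS = 166.2940 / (18.7690 * 1.1260)
Result: 7.8686 N/mm^2


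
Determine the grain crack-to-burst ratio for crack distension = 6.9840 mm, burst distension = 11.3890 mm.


Formula: Ratio = crack / burst
Substituting: Ratio = 6.9840 / 11.3890
Result: 0.6132


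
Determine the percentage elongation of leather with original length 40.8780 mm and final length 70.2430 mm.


Formula: Elongation = (Lf - L0) / L0 * 100
Substituting: Elongation = (70.2430 - 40.8780) / 40.8780 * 100
Result: 71.8357 %


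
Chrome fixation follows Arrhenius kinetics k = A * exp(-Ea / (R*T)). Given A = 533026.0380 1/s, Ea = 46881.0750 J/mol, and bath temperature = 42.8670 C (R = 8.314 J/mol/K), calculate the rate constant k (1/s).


T_K = T_C + 273.15 = 42.8670 + 273.15 = 316.0170 K
exponent = -Ea / (R * T_K) = -46881.0750 / (8.314 * 316.0170) = -17.8434
k = A * exp(exponent) = 533026.0380 * exp(-17.8434) = 0.0094944 1/s


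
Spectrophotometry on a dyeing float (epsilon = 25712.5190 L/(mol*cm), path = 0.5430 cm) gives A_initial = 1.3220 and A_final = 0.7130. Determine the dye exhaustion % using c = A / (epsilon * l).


c_initial = A_i / (epsilon * l) = 1.3220 / (25712.5190 * 0.5430) = 9.4686e-05 mol/L
c_final = A_f / (epsilon * l) = 0.7130 / (25712.5190 * 0.5430) = 5.1068e-05 mol/L
Exhaustion = (c_initial - c_final) / c_initial * 100 = (9.4686e-05 - 5.1068e-05) / 9.4686e-05 * 100 = 46.0666 %


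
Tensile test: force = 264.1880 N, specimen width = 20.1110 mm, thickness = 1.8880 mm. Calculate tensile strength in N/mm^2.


Formula: TS = force / (width * thickness)
Substituting: TS = 264.1880 / (20.1110 * 1.8880)
Result: 6.9579 N/mm^2


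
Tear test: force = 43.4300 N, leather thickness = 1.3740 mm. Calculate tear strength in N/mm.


Formula: Tear strength = force / thickness
Substituting: Tear strength = 43.4300 / 1.3740
Result: 31.6084 N/mm


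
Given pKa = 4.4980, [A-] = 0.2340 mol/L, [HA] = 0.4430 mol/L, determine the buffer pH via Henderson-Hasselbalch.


ratio = [A-] / [HA] = 0.2340 / 0.4430 = 0.5282
log10(ratio) = -0.2772
pH = pKa + log10(ratio) = 4.4980 - 0.2772 = 4.2208


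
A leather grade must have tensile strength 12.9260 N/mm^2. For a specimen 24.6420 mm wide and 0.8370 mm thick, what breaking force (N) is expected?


Formula: F = TS * w * t
Substituting: F = 12.9260 * 24.6420 * 0.8370
Result: 266.6033 N


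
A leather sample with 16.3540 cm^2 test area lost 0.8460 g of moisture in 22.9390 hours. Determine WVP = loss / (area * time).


Formula: WVP = loss / (area * time)
Substituting: WVP = 0.8460 / (16.3540 * 22.9390)
Result: 0.00225513 g/(cm^2*hr)


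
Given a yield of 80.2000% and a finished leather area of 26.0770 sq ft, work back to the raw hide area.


Formula: raw = finished * 100 / yield
Substituting: raw = 26.0770 * 100 / 80.2000
Result: 32.5150 sq ft


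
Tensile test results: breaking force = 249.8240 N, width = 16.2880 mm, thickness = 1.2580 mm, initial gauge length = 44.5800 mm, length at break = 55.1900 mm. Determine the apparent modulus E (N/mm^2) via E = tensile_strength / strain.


TS = F / (w * t) = 249.8240 / (16.2880 * 1.2580) = 12.1923 N/mm^2
strain = (Lf - L0) / L0 = (55.1900 - 44.5800) / 44.5800 = 0.2380
E = TS / strain = 12.1923 / 0.2380 = 51.2284 N/mm^2


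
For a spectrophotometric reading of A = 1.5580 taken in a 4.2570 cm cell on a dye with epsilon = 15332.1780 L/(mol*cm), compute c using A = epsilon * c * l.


Formula: c = A / (epsilon * l)
Substituting: c = 1.5580 / (15332.1780 * 4.2570)
Result: 2.3870e-05 mol/L


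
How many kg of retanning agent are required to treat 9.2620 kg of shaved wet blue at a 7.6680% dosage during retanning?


Formula: Retan = substrate * pct / 100
Substituting: Retan = 9.2620 * 7.6680 / 100
Result: 0.7102 kg


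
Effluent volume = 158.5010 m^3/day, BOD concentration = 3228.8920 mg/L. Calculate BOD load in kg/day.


Formula: BOD_load = volume * conc / 1000
Substituting: BOD_load = 158.5010 * 3228.8920 / 1000
Result: 511.7826 kg/day


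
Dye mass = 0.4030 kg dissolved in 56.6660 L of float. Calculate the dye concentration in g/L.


Formula: Conc = dye_mass(kg) / volume(L) * 1000
Substituting: Conc = 0.4030 / 56.6660 * 1000
Result: 7.1118 g/L


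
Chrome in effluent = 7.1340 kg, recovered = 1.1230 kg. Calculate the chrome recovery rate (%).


Formula: Recovery = recovered / input * 100
Substituting: Recovery = 1.1230 / 7.1340 * 100
Result: 15.7415 %


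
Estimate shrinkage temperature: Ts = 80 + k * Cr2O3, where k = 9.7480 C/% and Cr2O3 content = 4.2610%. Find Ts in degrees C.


Formula: Ts = 80 + k * Cr2O3
Substituting: Ts = 80 + 9.7480 * 4.2610
Result: 121.5362 C


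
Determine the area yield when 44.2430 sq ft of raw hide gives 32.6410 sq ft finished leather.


Formula: Yield = finished / raw * 100
Substituting: Yield = 32.6410 / 44.2430 * 100
Result: 73.7766 %


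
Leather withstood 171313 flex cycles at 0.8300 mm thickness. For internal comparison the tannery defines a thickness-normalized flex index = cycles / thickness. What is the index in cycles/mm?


Formula: Index = cycles / thickness
Substituting: Index = 171313 / 0.8300
Result: 206401.2048 cycles/mm


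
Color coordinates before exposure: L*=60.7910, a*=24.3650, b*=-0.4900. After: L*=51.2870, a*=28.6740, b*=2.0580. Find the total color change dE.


dL = -9.5040, da = 4.3090, db = 2.5480
dE = sqrt((-9.5040)^2 + 4.3090^2 + 2.5480^2) = 10.7418


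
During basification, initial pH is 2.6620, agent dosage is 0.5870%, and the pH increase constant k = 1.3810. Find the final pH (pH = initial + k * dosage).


Formula: pH_final = pH_initial + k * base_pct
Substituting: pH_final = 2.6620 + 1.3810 * 0.5870
Result: 3.4726


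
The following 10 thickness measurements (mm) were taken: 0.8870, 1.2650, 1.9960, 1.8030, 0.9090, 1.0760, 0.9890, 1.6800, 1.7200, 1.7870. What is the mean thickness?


Formula: Average = sum / n
Substituting: Average = 14.1120 / 10
Result: 1.4112 mm


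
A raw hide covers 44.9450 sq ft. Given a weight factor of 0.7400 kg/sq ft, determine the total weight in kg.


Formula: Weight = area * weight_per_sqft
Substituting: Weight = 44.9450 * 0.7400
Result: 33.2593 kg


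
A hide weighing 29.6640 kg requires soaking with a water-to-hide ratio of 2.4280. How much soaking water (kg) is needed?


Formula: Water = hide_weight * ratio
Substituting: Water = 29.6640 * 2.4280
Result: 72.0242 kg


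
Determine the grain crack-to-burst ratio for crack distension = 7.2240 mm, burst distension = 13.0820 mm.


Formula: Ratio = crack / burst
Substituting: Ratio = 7.2240 / 13.0820
Result: 0.5522


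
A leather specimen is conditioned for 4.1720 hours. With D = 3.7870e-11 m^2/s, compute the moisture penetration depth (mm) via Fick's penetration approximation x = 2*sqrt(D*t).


t = 4.1720 hr * 3600 = 15019.2000 s
D * t = 3.7870e-11 * 15019.2000 = 5.6878e-07
x = 2 * sqrt(D*t) = 2 * sqrt(5.6878e-07) = 0.00150835 m = 1.5083 mm


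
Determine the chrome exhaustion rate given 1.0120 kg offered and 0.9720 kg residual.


Formula: Uptake = (offered - residual) / offered * 100
Substituting: Uptake = (1.0120 - 0.9720) / 1.0120 * 100
Result: 3.9526 %


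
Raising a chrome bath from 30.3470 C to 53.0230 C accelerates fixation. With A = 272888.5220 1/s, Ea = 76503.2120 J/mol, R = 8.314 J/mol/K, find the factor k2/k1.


T1 = 30.3470 + 273.15 = 303.4970 K; T2 = 53.0230 + 273.15 = 326.1730 K
k1 = A * exp(-Ea/(R*T1)) = 272888.5220 * exp(-76503.2120/(8.314*303.4970)) = 1.8561e-08 1/s
k2 = A * exp(-Ea/(R*T2)) = 272888.5220 * exp(-76503.2120/(8.314*326.1730)) = 1.5276e-07 1/s
k2/k1 = 1.5276e-07 / 1.8561e-08 = 8.2303
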